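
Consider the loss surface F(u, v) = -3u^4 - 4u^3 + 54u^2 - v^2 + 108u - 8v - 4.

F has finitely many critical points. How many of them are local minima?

0

F separates as a function of u plus a function of v, so ∇F=0 decouples.
∂F/∂u = -12(u - 3)(u + 1)(u + 3) = 0 at u ∈ {-3, -1, 3}; ∂F/∂v = -2(v + 4) = 0 at v ∈ {-4}.
The Hessian is diagonal: diag(F_uu, F_vv). Second derivatives: F_uu(-3)=-144, F_uu(-1)=96, F_uu(3)=-288; F_vv(-4)=-2.
Local minima occur where both diagonal entries positive: none. Count: 0.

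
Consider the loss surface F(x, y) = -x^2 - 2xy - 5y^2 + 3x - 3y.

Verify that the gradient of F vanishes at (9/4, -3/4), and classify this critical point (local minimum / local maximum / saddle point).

local maximum

∇F = (-2x - 2y + 3, -2x - 10y - 3); substituting (9/4, -3/4) gives ∇F = (0, 0), so (9/4, -3/4) is indeed a critical point.
The Hessian of F is constant: H = [[-2, -2], [-2, -10]].
det(H) = (-2)·(-10) − (-2)² = 16.
det(H) > 0 and tr(H) = -12 < 0, so H is negative definite and the point is a local maximum.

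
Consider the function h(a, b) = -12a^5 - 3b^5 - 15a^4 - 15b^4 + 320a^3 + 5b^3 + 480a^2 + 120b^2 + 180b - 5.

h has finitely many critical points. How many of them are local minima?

4

h separates as a function of a plus a function of b, so ∇h=0 decouples.
∂h/∂a = -60a(a - 4)(a + 1)(a + 4) = 0 at a ∈ {-4, -1, 0, 4}; ∂h/∂b = -15(b - 2)(b + 1)(b + 2)(b + 3) = 0 at b ∈ {-3, -2, -1, 2}.
The Hessian is diagonal: diag(h_aa, h_bb). Second derivatives: h_aa(-4)=5760, h_aa(-1)=-900, h_aa(0)=960, h_aa(4)=-9600; h_bb(-3)=150, h_bb(-2)=-60, h_bb(-1)=90, h_bb(2)=-900.
Local minima occur where both diagonal entries positive: (-4, -3), (-4, -1), (0, -3), (0, -1). Count: 4.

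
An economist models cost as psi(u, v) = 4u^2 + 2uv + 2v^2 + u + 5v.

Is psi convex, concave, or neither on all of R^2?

convex

psi is quadratic, so its Hessian is the constant matrix H = [[8, 2], [2, 4]].
det(H) = 28, tr(H) = 12.
det(H) > 0 and tr(H) > 0, so H is positive definite everywhere: convex.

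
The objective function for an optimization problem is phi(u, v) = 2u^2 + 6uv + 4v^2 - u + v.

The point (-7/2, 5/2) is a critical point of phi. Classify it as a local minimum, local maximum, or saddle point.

saddle point

The Hessian of phi is constant: H = [[4, 6], [6, 8]].
det(H) = 4·8 − 6² = -4.
Since det(H) < 0, H is indefinite and the critical point is a saddle point.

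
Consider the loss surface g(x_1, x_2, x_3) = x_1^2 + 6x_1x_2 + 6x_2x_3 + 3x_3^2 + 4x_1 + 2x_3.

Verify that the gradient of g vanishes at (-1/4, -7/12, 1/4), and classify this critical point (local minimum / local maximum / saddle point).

saddle point

∇g = (2x_1 + 6x_2 + 4, 6x_1 + 6x_3, 6x_2 + 6x_3 + 2); substituting (-1/4, -7/12, 1/4) gives ∇g = (0, 0, 0), so (-1/4, -7/12, 1/4) is indeed a critical point.
The Hessian is constant: H = [[2, 6, 0], [6, 0, 6], [0, 6, 6]].
Leading principal minors: Δ₁ = 2, Δ₂ = -36, Δ₃ = -288.
The minors fit neither the all-positive nor the alternating-sign pattern, so H is indefinite: a saddle point.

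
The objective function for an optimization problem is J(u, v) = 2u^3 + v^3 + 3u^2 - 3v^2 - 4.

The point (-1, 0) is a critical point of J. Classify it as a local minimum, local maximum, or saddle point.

The mixed partial ∂²J/∂u∂v is 0, so the Hessian at any point is diag(J_uu, J_vv) = diag(6(2u + 1), 6(v - 1)).
At (-1, 0): H = diag(-6, -6).
Both eigenvalues are negative, so H is negative definite: a local maximum.

local maximum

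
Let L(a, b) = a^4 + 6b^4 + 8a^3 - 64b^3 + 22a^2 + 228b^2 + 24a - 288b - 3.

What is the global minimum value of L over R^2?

-130

L(a,b) separates as P(a) + Q(b) − 3, so its minimum is min P + min Q − 3.
P'(a) = 4(a + 1)(a + 2)(a + 3) vanishes at a ∈ {-3, -2, -1}; Q'(b) = 24(b - 4)(b - 3)(b - 1) vanishes at b ∈ {1, 3, 4}.
Local minima of P (where P''>0): P(-3)=-9, P(-1)=-9. Local minima of Q: Q(1)=-118, Q(4)=-64.
So the global minimum of L is P(-3) + Q(1) − 3 = -9 − 118 − 3 = -130, attained at (-3, 1).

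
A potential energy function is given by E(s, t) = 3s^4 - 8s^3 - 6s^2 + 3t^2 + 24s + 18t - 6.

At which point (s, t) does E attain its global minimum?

E(s,t) separates as P(s) + Q(t) − 6, so its minimum is min P + min Q − 6.
P'(s) = 12(s - 2)(s - 1)(s + 1) vanishes at s ∈ {-1, 1, 2}; Q'(t) = 6(t + 3) vanishes at t ∈ {-3}.
Local minima of P (where P''>0): P(-1)=-19, P(2)=8. Local minima of Q: Q(-3)=-27.
So the global minimum of E is P(-1) + Q(-3) − 6 = -19 − 27 − 6 = -52, attained at (-1, -3).

(-1, -3)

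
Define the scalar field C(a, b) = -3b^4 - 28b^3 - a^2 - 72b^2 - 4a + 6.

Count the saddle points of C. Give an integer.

C separates as a function of a plus a function of b, so ∇C=0 decouples.
∂C/∂a = -2(a + 2) = 0 at a ∈ {-2}; ∂C/∂b = -12b(b + 3)(b + 4) = 0 at b ∈ {-4, -3, 0}.
The Hessian is diagonal: diag(C_aa, C_bb). Second derivatives: C_aa(-2)=-2; C_bb(-4)=-48, C_bb(-3)=36, C_bb(0)=-144.
Saddle points occur where the two diagonal entries have opposite signs: (-2, -3). Count: 1.

1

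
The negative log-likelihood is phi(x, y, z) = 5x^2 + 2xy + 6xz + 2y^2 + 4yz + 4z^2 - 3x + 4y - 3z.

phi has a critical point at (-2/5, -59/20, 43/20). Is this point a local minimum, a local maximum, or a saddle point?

local minimum

The Hessian is constant: H = [[10, 2, 6], [2, 4, 4], [6, 4, 8]].
Leading principal minors: Δ₁ = 10, Δ₂ = 36, Δ₃ = 80.
All leading minors are positive, so H is positive definite: a local minimum.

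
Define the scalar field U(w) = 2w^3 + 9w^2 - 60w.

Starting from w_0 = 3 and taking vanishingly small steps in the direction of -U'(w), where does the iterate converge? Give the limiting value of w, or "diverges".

U'(w) = 6(w - 2)(w + 5), so U'(3) = 48.
Gradient descent moves in the -U' direction, i.e. w is decreasing.
The nearest critical point in that direction is w = 2, where U'' = 42 > 0 (a local minimum). The iterate converges there.

2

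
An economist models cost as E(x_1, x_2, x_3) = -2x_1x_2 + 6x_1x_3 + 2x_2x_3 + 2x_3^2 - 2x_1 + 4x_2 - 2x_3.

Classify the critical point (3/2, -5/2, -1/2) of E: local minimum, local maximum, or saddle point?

saddle point

The Hessian is constant: H = [[0, -2, 6], [-2, 0, 2], [6, 2, 4]].
Leading principal minors: Δ₁ = 0, Δ₂ = -4, Δ₃ = -64.
The minors fit neither the all-positive nor the alternating-sign pattern, so H is indefinite: a saddle point.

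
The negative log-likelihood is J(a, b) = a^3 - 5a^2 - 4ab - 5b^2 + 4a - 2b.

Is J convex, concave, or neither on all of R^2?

The term a^3 is cubic, so the Hessian is not constant.
∂²J/∂a² = 6a - 10, which takes both signs as a varies (negative for sufficiently negative a). A diagonal entry of the Hessian changing sign means the Hessian is neither positive- nor negative-semidefinite on all of R^2.

neither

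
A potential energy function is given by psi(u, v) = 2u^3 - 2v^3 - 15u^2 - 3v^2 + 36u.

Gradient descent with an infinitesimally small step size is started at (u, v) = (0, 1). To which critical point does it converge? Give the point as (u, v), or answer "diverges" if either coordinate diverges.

diverges

psi is separable, so gradient descent decouples: u follows -∂psi/∂u, v follows -∂psi/∂v.
∂psi/∂u = 6(u - 3)(u - 2); at u=0 this is 36, so u decreases.
∂psi/∂v = -6v(v + 1); at v=1 this is -12, so v increases.
The u-coordinate has no critical point in that direction and runs off to infinity.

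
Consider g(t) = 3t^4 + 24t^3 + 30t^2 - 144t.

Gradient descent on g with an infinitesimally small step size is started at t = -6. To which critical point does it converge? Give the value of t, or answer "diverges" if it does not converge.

-4

g'(t) = 12(t - 1)(t + 3)(t + 4), so g'(-6) = -504.
Gradient descent moves in the -g' direction, i.e. t is increasing.
The nearest critical point in that direction is t = -4, where g'' = 60 > 0 (a local minimum). The iterate converges there.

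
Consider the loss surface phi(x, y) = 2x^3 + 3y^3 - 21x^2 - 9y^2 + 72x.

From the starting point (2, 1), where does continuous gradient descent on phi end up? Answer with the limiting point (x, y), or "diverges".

phi is separable, so gradient descent decouples: x follows -∂phi/∂x, y follows -∂phi/∂y.
∂phi/∂x = 6(x - 4)(x - 3); at x=2 this is 12, so x decreases.
∂phi/∂y = 9y(y - 2); at y=1 this is -9, so y increases.
The x-coordinate has no critical point in that direction and runs off to infinity.

diverges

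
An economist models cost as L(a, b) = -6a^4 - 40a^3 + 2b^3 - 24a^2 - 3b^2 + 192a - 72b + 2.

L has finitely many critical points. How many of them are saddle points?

3

L separates as a function of a plus a function of b, so ∇L=0 decouples.
∂L/∂a = -24(a - 1)(a + 2)(a + 4) = 0 at a ∈ {-4, -2, 1}; ∂L/∂b = 6(b - 4)(b + 3) = 0 at b ∈ {-3, 4}.
The Hessian is diagonal: diag(L_aa, L_bb). Second derivatives: L_aa(-4)=-240, L_aa(-2)=144, L_aa(1)=-360; L_bb(-3)=-42, L_bb(4)=42.
Saddle points occur where the two diagonal entries have opposite signs: (-4, 4), (-2, -3), (1, 4). Count: 3.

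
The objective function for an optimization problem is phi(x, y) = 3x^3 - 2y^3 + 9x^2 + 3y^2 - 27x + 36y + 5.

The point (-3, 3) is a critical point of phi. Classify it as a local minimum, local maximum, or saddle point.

local maximum

The mixed partial ∂²phi/∂x∂y is 0, so the Hessian at any point is diag(phi_xx, phi_yy) = diag(18(x + 1), 6(-2y + 1)).
At (-3, 3): H = diag(-36, -30).
Both eigenvalues are negative, so H is negative definite: a local maximum.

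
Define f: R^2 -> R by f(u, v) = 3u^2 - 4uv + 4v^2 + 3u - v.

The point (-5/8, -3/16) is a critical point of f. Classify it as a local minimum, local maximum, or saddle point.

local minimum

The Hessian of f is constant: H = [[6, -4], [-4, 8]].
det(H) = 6·8 − (-4)² = 32.
det(H) > 0 and tr(H) = 14 > 0, so H is positive definite and the point is a local minimum.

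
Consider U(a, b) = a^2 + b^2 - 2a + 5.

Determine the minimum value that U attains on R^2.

4

U(a,b) separates as P(a) + Q(b) + 5, so its minimum is min P + min Q + 5.
P'(a) = 2a - 2 vanishes at a ∈ {1}; Q'(b) = 2b vanishes at b ∈ {0}.
Local minima of P (where P''>0): P(1)=-1. Local minima of Q: Q(0)=0.
So the global minimum of U is P(1) + Q(0) + 5 = -1 + 0 + 5 = 4, attained at (1, 0).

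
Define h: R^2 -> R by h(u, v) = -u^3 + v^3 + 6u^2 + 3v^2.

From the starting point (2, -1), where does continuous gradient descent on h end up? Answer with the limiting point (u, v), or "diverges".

(0, 0)

h is separable, so gradient descent decouples: u follows -∂h/∂u, v follows -∂h/∂v.
∂h/∂u = -3u(u - 4); at u=2 this is 12, so u decreases.
∂h/∂v = 3v(v + 2); at v=-1 this is -3, so v increases.
u converges to its nearest critical value 0 (a local min of the u-part); v converges to 0. The iterate converges to (0, 0).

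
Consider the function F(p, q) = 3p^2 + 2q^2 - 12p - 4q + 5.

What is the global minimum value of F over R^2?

F(p,q) separates as A(p) + B(q) + 5, so its minimum is min A + min B + 5.
A'(p) = 6p - 12 vanishes at p ∈ {2}; B'(q) = 4q - 4 vanishes at q ∈ {1}.
Local minima of A (where A''>0): A(2)=-12. Local minima of B: B(1)=-2.
So the global minimum of F is A(2) + B(1) + 5 = -12 − 2 + 5 = -9, attained at (2, 1).

-9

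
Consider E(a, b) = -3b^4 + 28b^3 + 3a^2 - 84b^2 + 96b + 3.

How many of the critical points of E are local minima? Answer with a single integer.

E separates as a function of a plus a function of b, so ∇E=0 decouples.
∂E/∂a = 6a = 0 at a ∈ {0}; ∂E/∂b = -12(b - 4)(b - 2)(b - 1) = 0 at b ∈ {1, 2, 4}.
The Hessian is diagonal: diag(E_aa, E_bb). Second derivatives: E_aa(0)=6; E_bb(1)=-36, E_bb(2)=24, E_bb(4)=-72.
Local minima occur where both diagonal entries positive: (0, 2). Count: 1.

1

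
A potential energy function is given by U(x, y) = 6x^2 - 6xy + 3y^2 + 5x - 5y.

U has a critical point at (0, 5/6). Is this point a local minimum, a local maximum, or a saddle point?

local minimum

The Hessian of U is constant: H = [[12, -6], [-6, 6]].
det(H) = 12·6 − (-6)² = 36.
det(H) > 0 and tr(H) = 18 > 0, so H is positive definite and the point is a local minimum.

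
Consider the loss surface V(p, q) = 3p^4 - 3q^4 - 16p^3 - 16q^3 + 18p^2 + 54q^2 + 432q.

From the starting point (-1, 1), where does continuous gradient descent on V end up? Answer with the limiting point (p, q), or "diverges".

V is separable, so gradient descent decouples: p follows -∂V/∂p, q follows -∂V/∂q.
∂V/∂p = 12p(p - 3)(p - 1); at p=-1 this is -96, so p increases.
∂V/∂q = -12(q - 3)(q + 3)(q + 4); at q=1 this is 480, so q decreases.
p converges to its nearest critical value 0 (a local min of the p-part); q converges to -3. The iterate converges to (0, -3).

(0, -3)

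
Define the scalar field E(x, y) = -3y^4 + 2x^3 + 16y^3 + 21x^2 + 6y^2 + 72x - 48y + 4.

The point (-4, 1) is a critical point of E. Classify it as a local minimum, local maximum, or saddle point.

saddle point

The mixed partial ∂²E/∂x∂y is 0, so the Hessian at any point is diag(E_xx, E_yy) = diag(6(2x + 7), 12(-3y^2 + 8y + 1)).
At (-4, 1): H = diag(-6, 72).
The eigenvalues have opposite signs, so H is indefinite: a saddle point.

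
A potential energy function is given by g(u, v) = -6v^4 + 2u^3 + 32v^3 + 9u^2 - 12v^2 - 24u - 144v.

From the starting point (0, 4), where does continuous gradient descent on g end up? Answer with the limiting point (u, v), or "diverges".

g is separable, so gradient descent decouples: u follows -∂g/∂u, v follows -∂g/∂v.
∂g/∂u = 6(u - 1)(u + 4); at u=0 this is -24, so u increases.
∂g/∂v = -24(v - 3)(v - 2)(v + 1); at v=4 this is -240, so v increases.
The v-coordinate has no critical point in that direction and runs off to infinity.

diverges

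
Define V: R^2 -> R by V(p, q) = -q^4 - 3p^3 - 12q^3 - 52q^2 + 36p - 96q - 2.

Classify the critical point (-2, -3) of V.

The mixed partial ∂²V/∂p∂q is 0, so the Hessian at any point is diag(V_pp, V_qq) = diag(-18p, -4(3q^2 + 18q + 26)).
At (-2, -3): H = diag(36, 4).
Both eigenvalues are positive, so H is positive definite: a local minimum.

local minimum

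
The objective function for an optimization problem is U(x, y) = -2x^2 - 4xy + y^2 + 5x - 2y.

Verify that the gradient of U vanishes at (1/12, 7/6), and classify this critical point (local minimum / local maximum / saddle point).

∇U = (-4x - 4y + 5, -4x + 2y - 2); substituting (1/12, 7/6) gives ∇U = (0, 0), so (1/12, 7/6) is indeed a critical point.
The Hessian of U is constant: H = [[-4, -4], [-4, 2]].
det(H) = (-4)·2 − (-4)² = -24.
Since det(H) < 0, H is indefinite and the critical point is a saddle point.

saddle point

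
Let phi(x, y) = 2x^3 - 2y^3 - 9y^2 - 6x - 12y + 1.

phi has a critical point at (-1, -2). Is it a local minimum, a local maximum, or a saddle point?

saddle point

The mixed partial ∂²phi/∂x∂y is 0, so the Hessian at any point is diag(phi_xx, phi_yy) = diag(12x, -6(2y + 3)).
At (-1, -2): H = diag(-12, 6).
The eigenvalues have opposite signs, so H is indefinite: a saddle point.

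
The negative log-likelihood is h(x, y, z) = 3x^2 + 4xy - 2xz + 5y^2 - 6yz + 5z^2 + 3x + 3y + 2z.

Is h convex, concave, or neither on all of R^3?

h is quadratic, so its Hessian is the constant matrix H = [[6, 4, -2], [4, 10, -6], [-2, -6, 10]].
Leading principal minors: 6, 44, 280.
All positive ⇒ H ≻ 0 ⇒ convex.

convex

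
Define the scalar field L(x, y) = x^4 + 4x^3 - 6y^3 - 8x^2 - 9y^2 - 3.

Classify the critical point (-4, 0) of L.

saddle point

The mixed partial ∂²L/∂x∂y is 0, so the Hessian at any point is diag(L_xx, L_yy) = diag(4(3x^2 + 6x - 4), -18(2y + 1)).
At (-4, 0): H = diag(80, -18).
The eigenvalues have opposite signs, so H is indefinite: a saddle point.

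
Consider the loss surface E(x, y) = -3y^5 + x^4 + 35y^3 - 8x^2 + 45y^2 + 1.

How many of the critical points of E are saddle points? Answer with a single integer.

6

E separates as a function of x plus a function of y, so ∇E=0 decouples.
∂E/∂x = 4x(x - 2)(x + 2) = 0 at x ∈ {-2, 0, 2}; ∂E/∂y = -15y(y - 3)(y + 1)(y + 2) = 0 at y ∈ {-2, -1, 0, 3}.
The Hessian is diagonal: diag(E_xx, E_yy). Second derivatives: E_xx(-2)=32, E_xx(0)=-16, E_xx(2)=32; E_yy(-2)=150, E_yy(-1)=-60, E_yy(0)=90, E_yy(3)=-900.
Saddle points occur where the two diagonal entries have opposite signs: (-2, -1), (-2, 3), (0, -2), (0, 0), (2, -1), (2, 3). Count: 6.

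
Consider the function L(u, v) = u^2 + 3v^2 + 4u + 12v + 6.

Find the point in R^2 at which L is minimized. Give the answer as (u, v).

L(u,v) separates as P(u) + Q(v) + 6, so its minimum is min P + min Q + 6.
P'(u) = 2u + 4 vanishes at u ∈ {-2}; Q'(v) = 6v + 12 vanishes at v ∈ {-2}.
Local minima of P (where P''>0): P(-2)=-4. Local minima of Q: Q(-2)=-12.
So the global minimum of L is P(-2) + Q(-2) + 6 = -4 − 12 + 6 = -10, attained at (-2, -2).

(-2, -2)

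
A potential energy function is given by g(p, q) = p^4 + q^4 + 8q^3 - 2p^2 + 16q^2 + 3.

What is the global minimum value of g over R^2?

2

g(p,q) separates as A(p) + B(q) + 3, so its minimum is min A + min B + 3.
A'(p) = 4p(p - 1)(p + 1) vanishes at p ∈ {-1, 0, 1}; B'(q) = 4q(q + 2)(q + 4) vanishes at q ∈ {-4, -2, 0}.
Local minima of A (where A''>0): A(-1)=-1, A(1)=-1. Local minima of B: B(-4)=0, B(0)=0.
So the global minimum of g is A(-1) + B(-4) + 3 = -1 + 0 + 3 = 2, attained at (-1, -4).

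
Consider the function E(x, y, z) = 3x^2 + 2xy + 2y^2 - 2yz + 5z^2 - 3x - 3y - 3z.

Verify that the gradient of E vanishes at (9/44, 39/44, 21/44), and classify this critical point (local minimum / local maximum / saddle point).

local minimum

∇E = (6x + 2y - 3, 2x + 4y - 2z - 3, -2y + 10z - 3); substituting (9/44, 39/44, 21/44) gives ∇E = (0, 0, 0), so (9/44, 39/44, 21/44) is indeed a critical point.
The Hessian is constant: H = [[6, 2, 0], [2, 4, -2], [0, -2, 10]].
Leading principal minors: Δ₁ = 6, Δ₂ = 20, Δ₃ = 176.
All leading minors are positive, so H is positive definite: a local minimum.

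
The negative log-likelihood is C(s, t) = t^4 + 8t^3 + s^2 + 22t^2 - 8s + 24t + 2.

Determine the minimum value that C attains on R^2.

C(s,t) separates as P(s) + Q(t) + 2, so its minimum is min P + min Q + 2.
P'(s) = 2s - 8 vanishes at s ∈ {4}; Q'(t) = 4(t + 1)(t + 2)(t + 3) vanishes at t ∈ {-3, -2, -1}.
Local minima of P (where P''>0): P(4)=-16. Local minima of Q: Q(-3)=-9, Q(-1)=-9.
So the global minimum of C is P(4) + Q(-3) + 2 = -16 − 9 + 2 = -23, attained at (4, -3).

-23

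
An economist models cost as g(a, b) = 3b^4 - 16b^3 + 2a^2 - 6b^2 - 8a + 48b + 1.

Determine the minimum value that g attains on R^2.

-167

g(a,b) separates as P(a) + Q(b) + 1, so its minimum is min P + min Q + 1.
P'(a) = 4a - 8 vanishes at a ∈ {2}; Q'(b) = 12(b - 4)(b - 1)(b + 1) vanishes at b ∈ {-1, 1, 4}.
Local minima of P (where P''>0): P(2)=-8. Local minima of Q: Q(-1)=-35, Q(4)=-160.
So the global minimum of g is P(2) + Q(4) + 1 = -8 − 160 + 1 = -167, attained at (2, 4).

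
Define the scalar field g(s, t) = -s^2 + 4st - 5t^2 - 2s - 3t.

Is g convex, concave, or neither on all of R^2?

concave

g is quadratic, so its Hessian is the constant matrix H = [[-2, 4], [4, -10]].
det(H) = 4, tr(H) = -12.
det(H) > 0 and tr(H) < 0, so H is negative definite everywhere: concave.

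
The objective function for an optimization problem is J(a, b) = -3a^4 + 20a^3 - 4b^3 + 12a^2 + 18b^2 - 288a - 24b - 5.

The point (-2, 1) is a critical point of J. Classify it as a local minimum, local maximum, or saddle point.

The mixed partial ∂²J/∂a∂b is 0, so the Hessian at any point is diag(J_aa, J_bb) = diag(12(-3a^2 + 10a + 2), 12(-2b + 3)).
At (-2, 1): H = diag(-360, 12).
The eigenvalues have opposite signs, so H is indefinite: a saddle point.

saddle point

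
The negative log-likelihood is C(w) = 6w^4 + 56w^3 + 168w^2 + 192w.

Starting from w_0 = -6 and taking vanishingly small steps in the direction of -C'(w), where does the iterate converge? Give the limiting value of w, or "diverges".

C'(w) = 24(w + 1)(w + 2)(w + 4), so C'(-6) = -960.
Gradient descent moves in the -C' direction, i.e. w is increasing.
The nearest critical point in that direction is w = -4, where C'' = 144 > 0 (a local minimum). The iterate converges there.

-4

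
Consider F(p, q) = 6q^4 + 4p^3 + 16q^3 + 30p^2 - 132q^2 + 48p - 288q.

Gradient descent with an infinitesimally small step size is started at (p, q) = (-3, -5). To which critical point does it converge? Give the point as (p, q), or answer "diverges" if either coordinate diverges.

F is separable, so gradient descent decouples: p follows -∂F/∂p, q follows -∂F/∂q.
∂F/∂p = 12(p + 1)(p + 4); at p=-3 this is -24, so p increases.
∂F/∂q = 24(q - 3)(q + 1)(q + 4); at q=-5 this is -768, so q increases.
p converges to its nearest critical value -1 (a local min of the p-part); q converges to -4. The iterate converges to (-1, -4).

(-1, -4)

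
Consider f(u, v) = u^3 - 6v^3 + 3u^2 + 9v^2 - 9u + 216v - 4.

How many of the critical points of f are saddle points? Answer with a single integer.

f separates as a function of u plus a function of v, so ∇f=0 decouples.
∂f/∂u = 3(u - 1)(u + 3) = 0 at u ∈ {-3, 1}; ∂f/∂v = -18(v - 4)(v + 3) = 0 at v ∈ {-3, 4}.
The Hessian is diagonal: diag(f_uu, f_vv). Second derivatives: f_uu(-3)=-12, f_uu(1)=12; f_vv(-3)=126, f_vv(4)=-126.
Saddle points occur where the two diagonal entries have opposite signs: (-3, -3), (1, 4). Count: 2.

2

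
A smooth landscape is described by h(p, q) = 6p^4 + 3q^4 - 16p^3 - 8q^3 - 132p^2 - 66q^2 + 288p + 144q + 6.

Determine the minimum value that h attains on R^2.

h(p,q) separates as A(p) + B(q) + 6, so its minimum is min A + min B + 6.
A'(p) = 24(p - 4)(p - 1)(p + 3) vanishes at p ∈ {-3, 1, 4}; B'(q) = 12(q - 4)(q - 1)(q + 3) vanishes at q ∈ {-3, 1, 4}.
Local minima of A (where A''>0): A(-3)=-1134, A(4)=-448. Local minima of B: B(-3)=-567, B(4)=-224.
So the global minimum of h is A(-3) + B(-3) + 6 = -1134 − 567 + 6 = -1695, attained at (-3, -3).

-1695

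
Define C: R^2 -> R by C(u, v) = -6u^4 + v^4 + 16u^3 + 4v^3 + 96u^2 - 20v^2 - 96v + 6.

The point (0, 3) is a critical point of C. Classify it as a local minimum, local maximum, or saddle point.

The mixed partial ∂²C/∂u∂v is 0, so the Hessian at any point is diag(C_uu, C_vv) = diag(24(-3u^2 + 4u + 8), 4(3v^2 + 6v - 10)).
At (0, 3): H = diag(192, 140).
Both eigenvalues are positive, so H is positive definite: a local minimum.

local minimum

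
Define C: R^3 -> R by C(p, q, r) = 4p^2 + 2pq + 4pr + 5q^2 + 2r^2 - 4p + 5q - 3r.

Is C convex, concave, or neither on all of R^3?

C is quadratic, so its Hessian is the constant matrix H = [[8, 2, 4], [2, 10, 0], [4, 0, 4]].
Leading principal minors: 8, 76, 144.
All positive ⇒ H ≻ 0 ⇒ convex.

convex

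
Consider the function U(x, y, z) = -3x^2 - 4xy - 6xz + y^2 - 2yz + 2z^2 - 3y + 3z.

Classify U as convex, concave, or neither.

neither

U is quadratic, so its Hessian is the constant matrix H = [[-6, -4, -6], [-4, 2, -2], [-6, -2, 4]].
Leading principal minors: -6, -28, -256.
Neither pattern holds ⇒ H is indefinite ⇒ neither convex nor concave.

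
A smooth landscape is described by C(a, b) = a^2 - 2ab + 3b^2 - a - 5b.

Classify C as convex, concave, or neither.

convex

C is quadratic, so its Hessian is the constant matrix H = [[2, -2], [-2, 6]].
det(H) = 8, tr(H) = 8.
det(H) > 0 and tr(H) > 0, so H is positive definite everywhere: convex.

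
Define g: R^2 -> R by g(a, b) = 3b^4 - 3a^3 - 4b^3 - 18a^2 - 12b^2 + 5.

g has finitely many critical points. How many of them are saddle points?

3

g separates as a function of a plus a function of b, so ∇g=0 decouples.
∂g/∂a = -9a(a + 4) = 0 at a ∈ {-4, 0}; ∂g/∂b = 12b(b - 2)(b + 1) = 0 at b ∈ {-1, 0, 2}.
The Hessian is diagonal: diag(g_aa, g_bb). Second derivatives: g_aa(-4)=36, g_aa(0)=-36; g_bb(-1)=36, g_bb(0)=-24, g_bb(2)=72.
Saddle points occur where the two diagonal entries have opposite signs: (-4, 0), (0, -1), (0, 2). Count: 3.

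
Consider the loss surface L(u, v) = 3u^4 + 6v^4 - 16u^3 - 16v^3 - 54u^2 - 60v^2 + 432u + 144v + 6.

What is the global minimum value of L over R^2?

-1405

L(u,v) separates as P(u) + Q(v) + 6, so its minimum is min P + min Q + 6.
P'(u) = 12(u - 4)(u - 3)(u + 3) vanishes at u ∈ {-3, 3, 4}; Q'(v) = 24(v - 3)(v - 1)(v + 2) vanishes at v ∈ {-2, 1, 3}.
Local minima of P (where P''>0): P(-3)=-1107, P(4)=608. Local minima of Q: Q(-2)=-304, Q(3)=-54.
So the global minimum of L is P(-3) + Q(-2) + 6 = -1107 − 304 + 6 = -1405, attained at (-3, -2).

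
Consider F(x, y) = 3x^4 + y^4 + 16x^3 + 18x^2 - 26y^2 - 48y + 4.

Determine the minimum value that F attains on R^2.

F(x,y) separates as P(x) + Q(y) + 4, so its minimum is min P + min Q + 4.
P'(x) = 12x(x + 1)(x + 3) vanishes at x ∈ {-3, -1, 0}; Q'(y) = 4(y - 4)(y + 1)(y + 3) vanishes at y ∈ {-3, -1, 4}.
Local minima of P (where P''>0): P(-3)=-27, P(0)=0. Local minima of Q: Q(-3)=-9, Q(4)=-352.
So the global minimum of F is P(-3) + Q(4) + 4 = -27 − 352 + 4 = -375, attained at (-3, 4).

-375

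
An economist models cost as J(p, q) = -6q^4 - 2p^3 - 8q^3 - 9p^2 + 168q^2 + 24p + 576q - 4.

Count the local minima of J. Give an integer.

1

J separates as a function of p plus a function of q, so ∇J=0 decouples.
∂J/∂p = -6(p - 1)(p + 4) = 0 at p ∈ {-4, 1}; ∂J/∂q = -24(q - 4)(q + 2)(q + 3) = 0 at q ∈ {-3, -2, 4}.
The Hessian is diagonal: diag(J_pp, J_qq). Second derivatives: J_pp(-4)=30, J_pp(1)=-30; J_qq(-3)=-168, J_qq(-2)=144, J_qq(4)=-1008.
Local minima occur where both diagonal entries positive: (-4, -2). Count: 1.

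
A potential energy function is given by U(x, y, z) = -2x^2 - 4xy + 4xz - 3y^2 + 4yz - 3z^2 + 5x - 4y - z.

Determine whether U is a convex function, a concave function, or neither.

concave

U is quadratic, so its Hessian is the constant matrix H = [[-4, -4, 4], [-4, -6, 4], [4, 4, -6]].
Leading principal minors: -4, 8, -16.
Signs alternate −, +, − ⇒ H ≺ 0 ⇒ concave.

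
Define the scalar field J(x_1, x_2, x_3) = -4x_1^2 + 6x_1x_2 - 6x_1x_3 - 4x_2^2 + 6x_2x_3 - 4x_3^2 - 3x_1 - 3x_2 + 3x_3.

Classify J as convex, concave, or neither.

J is quadratic, so its Hessian is the constant matrix H = [[-8, 6, -6], [6, -8, 6], [-6, 6, -8]].
Leading principal minors: -8, 28, -80.
Signs alternate −, +, − ⇒ H ≺ 0 ⇒ concave.

concave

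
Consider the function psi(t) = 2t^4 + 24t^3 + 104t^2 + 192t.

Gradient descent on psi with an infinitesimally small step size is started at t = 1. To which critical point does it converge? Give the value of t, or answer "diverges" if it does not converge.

psi'(t) = 8(t + 2)(t + 3)(t + 4), so psi'(1) = 480.
Gradient descent moves in the -psi' direction, i.e. t is decreasing.
The nearest critical point in that direction is t = -2, where psi'' = 16 > 0 (a local minimum). The iterate converges there.

-2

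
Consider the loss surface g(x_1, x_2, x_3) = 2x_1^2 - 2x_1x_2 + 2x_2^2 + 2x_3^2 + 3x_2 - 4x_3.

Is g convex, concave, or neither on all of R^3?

g is quadratic, so its Hessian is the constant matrix H = [[4, -2, 0], [-2, 4, 0], [0, 0, 4]].
Leading principal minors: 4, 12, 48.
All positive ⇒ H ≻ 0 ⇒ convex.

convex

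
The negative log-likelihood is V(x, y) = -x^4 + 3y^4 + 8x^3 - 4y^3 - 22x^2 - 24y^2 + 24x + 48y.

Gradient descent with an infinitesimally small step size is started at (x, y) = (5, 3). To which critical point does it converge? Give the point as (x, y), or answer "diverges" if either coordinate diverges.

V is separable, so gradient descent decouples: x follows -∂V/∂x, y follows -∂V/∂y.
∂V/∂x = -4(x - 3)(x - 2)(x - 1); at x=5 this is -96, so x increases.
∂V/∂y = 12(y - 2)(y - 1)(y + 2); at y=3 this is 120, so y decreases.
The x-coordinate has no critical point in that direction and runs off to infinity.

diverges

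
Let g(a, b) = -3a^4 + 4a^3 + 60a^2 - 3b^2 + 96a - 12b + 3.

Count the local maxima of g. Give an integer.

2

g separates as a function of a plus a function of b, so ∇g=0 decouples.
∂g/∂a = -12(a - 4)(a + 1)(a + 2) = 0 at a ∈ {-2, -1, 4}; ∂g/∂b = -6(b + 2) = 0 at b ∈ {-2}.
The Hessian is diagonal: diag(g_aa, g_bb). Second derivatives: g_aa(-2)=-72, g_aa(-1)=60, g_aa(4)=-360; g_bb(-2)=-6.
Local maxima occur where both diagonal entries negative: (-2, -2), (4, -2). Count: 2.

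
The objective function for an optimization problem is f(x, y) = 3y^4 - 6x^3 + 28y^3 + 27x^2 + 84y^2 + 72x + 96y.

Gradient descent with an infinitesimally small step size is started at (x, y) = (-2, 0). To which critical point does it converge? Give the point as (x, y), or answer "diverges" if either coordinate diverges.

(-1, -1)

f is separable, so gradient descent decouples: x follows -∂f/∂x, y follows -∂f/∂y.
∂f/∂x = -18(x - 4)(x + 1); at x=-2 this is -108, so x increases.
∂f/∂y = 12(y + 1)(y + 2)(y + 4); at y=0 this is 96, so y decreases.
x converges to its nearest critical value -1 (a local min of the x-part); y converges to -1. The iterate converges to (-1, -1).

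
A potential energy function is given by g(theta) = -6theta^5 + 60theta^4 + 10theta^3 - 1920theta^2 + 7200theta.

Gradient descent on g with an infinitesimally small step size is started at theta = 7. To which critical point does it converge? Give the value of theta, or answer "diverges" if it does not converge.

diverges

g'(theta) = -30(theta - 5)(theta - 4)(theta - 3)(theta + 4), so g'(7) = -7920.
Gradient descent moves in the -g' direction, i.e. theta is increasing.
There is no critical point above theta=7, and g' keeps the same sign, so the iterate runs off to +∞.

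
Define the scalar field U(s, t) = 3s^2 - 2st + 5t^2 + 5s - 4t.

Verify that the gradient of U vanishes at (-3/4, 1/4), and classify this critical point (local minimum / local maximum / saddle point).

∇U = (6s - 2t + 5, -2s + 10t - 4); substituting (-3/4, 1/4) gives ∇U = (0, 0), so (-3/4, 1/4) is indeed a critical point.
The Hessian of U is constant: H = [[6, -2], [-2, 10]].
det(H) = 6·10 − (-2)² = 56.
det(H) > 0 and tr(H) = 16 > 0, so H is positive definite and the point is a local minimum.

local minimum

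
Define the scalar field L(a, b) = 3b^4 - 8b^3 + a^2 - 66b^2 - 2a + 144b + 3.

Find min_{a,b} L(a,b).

L(a,b) separates as P(a) + Q(b) + 3, so its minimum is min P + min Q + 3.
P'(a) = 2a - 2 vanishes at a ∈ {1}; Q'(b) = 12(b - 4)(b - 1)(b + 3) vanishes at b ∈ {-3, 1, 4}.
Local minima of P (where P''>0): P(1)=-1. Local minima of Q: Q(-3)=-567, Q(4)=-224.
So the global minimum of L is P(1) + Q(-3) + 3 = -1 − 567 + 3 = -565, attained at (1, -3).

-565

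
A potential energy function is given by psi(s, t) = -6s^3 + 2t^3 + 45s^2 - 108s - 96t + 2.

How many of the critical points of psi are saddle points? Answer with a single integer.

psi separates as a function of s plus a function of t, so ∇psi=0 decouples.
∂psi/∂s = -18(s - 3)(s - 2) = 0 at s ∈ {2, 3}; ∂psi/∂t = 6(t - 4)(t + 4) = 0 at t ∈ {-4, 4}.
The Hessian is diagonal: diag(psi_ss, psi_tt). Second derivatives: psi_ss(2)=18, psi_ss(3)=-18; psi_tt(-4)=-48, psi_tt(4)=48.
Saddle points occur where the two diagonal entries have opposite signs: (2, -4), (3, 4). Count: 2.

2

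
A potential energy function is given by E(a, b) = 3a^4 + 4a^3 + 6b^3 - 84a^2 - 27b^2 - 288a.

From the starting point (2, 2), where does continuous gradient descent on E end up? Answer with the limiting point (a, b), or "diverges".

E is separable, so gradient descent decouples: a follows -∂E/∂a, b follows -∂E/∂b.
∂E/∂a = 12(a - 4)(a + 2)(a + 3); at a=2 this is -480, so a increases.
∂E/∂b = 18b(b - 3); at b=2 this is -36, so b increases.
a converges to its nearest critical value 4 (a local min of the a-part); b converges to 3. The iterate converges to (4, 3).

(4, 3)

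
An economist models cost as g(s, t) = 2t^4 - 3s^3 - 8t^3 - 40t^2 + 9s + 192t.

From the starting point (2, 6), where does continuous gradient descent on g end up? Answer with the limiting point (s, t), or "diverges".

diverges

g is separable, so gradient descent decouples: s follows -∂g/∂s, t follows -∂g/∂t.
∂g/∂s = -9(s - 1)(s + 1); at s=2 this is -27, so s increases.
∂g/∂t = 8(t - 4)(t - 2)(t + 3); at t=6 this is 576, so t decreases.
The s-coordinate has no critical point in that direction and runs off to infinity.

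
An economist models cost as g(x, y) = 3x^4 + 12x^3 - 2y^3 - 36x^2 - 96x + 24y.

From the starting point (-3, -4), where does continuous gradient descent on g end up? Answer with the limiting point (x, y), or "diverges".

g is separable, so gradient descent decouples: x follows -∂g/∂x, y follows -∂g/∂y.
∂g/∂x = 12(x - 2)(x + 1)(x + 4); at x=-3 this is 120, so x decreases.
∂g/∂y = -6(y - 2)(y + 2); at y=-4 this is -72, so y increases.
x converges to its nearest critical value -4 (a local min of the x-part); y converges to -2. The iterate converges to (-4, -2).

(-4, -2)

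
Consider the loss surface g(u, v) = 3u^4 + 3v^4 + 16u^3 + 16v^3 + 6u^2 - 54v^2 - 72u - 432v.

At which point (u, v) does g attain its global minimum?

(1, 3)

g(u,v) separates as P(u) + Q(v), so its minimum is min P + min Q.
P'(u) = 12(u - 1)(u + 2)(u + 3) vanishes at u ∈ {-3, -2, 1}; Q'(v) = 12(v - 3)(v + 3)(v + 4) vanishes at v ∈ {-4, -3, 3}.
Local minima of P (where P''>0): P(-3)=81, P(1)=-47. Local minima of Q: Q(-4)=608, Q(3)=-1107.
So the global minimum of g is P(1) + Q(3) = -47 − 1107 = -1154, attained at (1, 3).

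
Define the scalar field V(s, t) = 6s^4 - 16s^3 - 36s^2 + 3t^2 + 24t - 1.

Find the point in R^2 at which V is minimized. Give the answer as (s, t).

V(s,t) separates as P(s) + Q(t) − 1, so its minimum is min P + min Q − 1.
P'(s) = 24s(s - 3)(s + 1) vanishes at s ∈ {-1, 0, 3}; Q'(t) = 6(t + 4) vanishes at t ∈ {-4}.
Local minima of P (where P''>0): P(-1)=-14, P(3)=-270. Local minima of Q: Q(-4)=-48.
So the global minimum of V is P(3) + Q(-4) − 1 = -270 − 48 − 1 = -319, attained at (3, -4).

(3, -4)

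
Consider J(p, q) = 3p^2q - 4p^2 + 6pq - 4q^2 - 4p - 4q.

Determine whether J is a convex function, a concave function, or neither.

neither

The term 3p^2q is cubic, so the Hessian is not constant.
∂²J/∂p² = 6q - 8, which takes both signs as q varies (negative for sufficiently negative q). A diagonal entry of the Hessian changing sign means the Hessian is neither positive- nor negative-semidefinite on all of R^2.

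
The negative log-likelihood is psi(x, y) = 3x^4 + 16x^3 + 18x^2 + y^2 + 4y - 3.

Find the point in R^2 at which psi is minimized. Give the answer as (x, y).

(-3, -2)

psi(x,y) separates as P(x) + Q(y) − 3, so its minimum is min P + min Q − 3.
P'(x) = 12x(x + 1)(x + 3) vanishes at x ∈ {-3, -1, 0}; Q'(y) = 2y + 4 vanishes at y ∈ {-2}.
Local minima of P (where P''>0): P(-3)=-27, P(0)=0. Local minima of Q: Q(-2)=-4.
So the global minimum of psi is P(-3) + Q(-2) − 3 = -27 − 4 − 3 = -34, attained at (-3, -2).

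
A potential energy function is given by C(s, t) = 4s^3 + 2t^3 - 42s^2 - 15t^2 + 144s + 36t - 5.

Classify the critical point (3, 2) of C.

local maximum

The mixed partial ∂²C/∂s∂t is 0, so the Hessian at any point is diag(C_ss, C_tt) = diag(12(2s - 7), 6(2t - 5)).
At (3, 2): H = diag(-12, -6).
Both eigenvalues are negative, so H is negative definite: a local maximum.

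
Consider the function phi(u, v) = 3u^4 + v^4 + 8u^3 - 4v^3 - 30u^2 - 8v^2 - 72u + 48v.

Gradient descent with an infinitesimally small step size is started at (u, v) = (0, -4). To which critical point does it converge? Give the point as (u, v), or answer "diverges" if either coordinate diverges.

(2, -2)

phi is separable, so gradient descent decouples: u follows -∂phi/∂u, v follows -∂phi/∂v.
∂phi/∂u = 12(u - 2)(u + 1)(u + 3); at u=0 this is -72, so u increases.
∂phi/∂v = 4(v - 3)(v - 2)(v + 2); at v=-4 this is -336, so v increases.
u converges to its nearest critical value 2 (a local min of the u-part); v converges to -2. The iterate converges to (2, -2).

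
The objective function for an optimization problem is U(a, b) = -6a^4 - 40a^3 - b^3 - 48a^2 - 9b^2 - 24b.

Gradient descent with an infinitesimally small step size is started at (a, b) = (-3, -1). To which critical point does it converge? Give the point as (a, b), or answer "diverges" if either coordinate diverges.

U is separable, so gradient descent decouples: a follows -∂U/∂a, b follows -∂U/∂b.
∂U/∂a = -24a(a + 1)(a + 4); at a=-3 this is -144, so a increases.
∂U/∂b = -3(b + 2)(b + 4); at b=-1 this is -9, so b increases.
The b-coordinate has no critical point in that direction and runs off to infinity.

diverges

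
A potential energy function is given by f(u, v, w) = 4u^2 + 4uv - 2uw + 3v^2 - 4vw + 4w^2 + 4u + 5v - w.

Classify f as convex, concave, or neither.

f is quadratic, so its Hessian is the constant matrix H = [[8, 4, -2], [4, 6, -4], [-2, -4, 8]].
Leading principal minors: 8, 32, 168.
All positive ⇒ H ≻ 0 ⇒ convex.

convex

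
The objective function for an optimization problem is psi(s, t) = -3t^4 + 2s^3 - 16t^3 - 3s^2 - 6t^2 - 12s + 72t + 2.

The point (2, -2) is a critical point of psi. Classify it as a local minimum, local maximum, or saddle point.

The mixed partial ∂²psi/∂s∂t is 0, so the Hessian at any point is diag(psi_ss, psi_tt) = diag(6(2s - 1), -12(3t^2 + 8t + 1)).
At (2, -2): H = diag(18, 36).
Both eigenvalues are positive, so H is positive definite: a local minimum.

local minimum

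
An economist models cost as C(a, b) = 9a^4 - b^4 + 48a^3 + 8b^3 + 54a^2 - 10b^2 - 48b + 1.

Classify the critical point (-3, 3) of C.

The mixed partial ∂²C/∂a∂b is 0, so the Hessian at any point is diag(C_aa, C_bb) = diag(36(3a^2 + 8a + 3), 4(-3b^2 + 12b - 5)).
At (-3, 3): H = diag(216, 16).
Both eigenvalues are positive, so H is positive definite: a local minimum.

local minimum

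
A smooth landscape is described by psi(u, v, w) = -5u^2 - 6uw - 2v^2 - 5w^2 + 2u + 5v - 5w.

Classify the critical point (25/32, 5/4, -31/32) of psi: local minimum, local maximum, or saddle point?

local maximum

The Hessian is constant: H = [[-10, 0, -6], [0, -4, 0], [-6, 0, -10]].
Leading principal minors: Δ₁ = -10, Δ₂ = 40, Δ₃ = -256.
The minors alternate sign starting negative (−, +, −), so H is negative definite: a local maximum.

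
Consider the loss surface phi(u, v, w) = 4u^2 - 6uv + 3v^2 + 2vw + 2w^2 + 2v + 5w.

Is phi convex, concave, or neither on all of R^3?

convex

phi is quadratic, so its Hessian is the constant matrix H = [[8, -6, 0], [-6, 6, 2], [0, 2, 4]].
Leading principal minors: 8, 12, 16.
All positive ⇒ H ≻ 0 ⇒ convex.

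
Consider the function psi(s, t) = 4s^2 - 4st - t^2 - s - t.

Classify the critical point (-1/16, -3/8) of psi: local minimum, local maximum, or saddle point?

saddle point

The Hessian of psi is constant: H = [[8, -4], [-4, -2]].
det(H) = 8·(-2) − (-4)² = -32.
Since det(H) < 0, H is indefinite and the critical point is a saddle point.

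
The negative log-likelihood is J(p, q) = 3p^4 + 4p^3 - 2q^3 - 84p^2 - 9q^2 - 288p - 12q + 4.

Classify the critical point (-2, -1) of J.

local maximum

The mixed partial ∂²J/∂p∂q is 0, so the Hessian at any point is diag(J_pp, J_qq) = diag(12(3p^2 + 2p - 14), -6(2q + 3)).
At (-2, -1): H = diag(-72, -6).
Both eigenvalues are negative, so H is negative definite: a local maximum.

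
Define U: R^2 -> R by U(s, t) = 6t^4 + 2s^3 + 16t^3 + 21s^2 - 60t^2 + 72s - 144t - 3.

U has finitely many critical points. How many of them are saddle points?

U separates as a function of s plus a function of t, so ∇U=0 decouples.
∂U/∂s = 6(s + 3)(s + 4) = 0 at s ∈ {-4, -3}; ∂U/∂t = 24(t - 2)(t + 1)(t + 3) = 0 at t ∈ {-3, -1, 2}.
The Hessian is diagonal: diag(U_ss, U_tt). Second derivatives: U_ss(-4)=-6, U_ss(-3)=6; U_tt(-3)=240, U_tt(-1)=-144, U_tt(2)=360.
Saddle points occur where the two diagonal entries have opposite signs: (-4, -3), (-4, 2), (-3, -1). Count: 3.

3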